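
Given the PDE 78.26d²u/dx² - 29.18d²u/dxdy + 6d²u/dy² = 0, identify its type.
The second-order coefficients are A = 78.26, B = -29.18, C = 6. Since B² - 4AC = -1026.7676 < 0, this is an elliptic PDE.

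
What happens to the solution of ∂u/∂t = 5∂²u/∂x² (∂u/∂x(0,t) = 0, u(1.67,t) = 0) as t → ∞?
u → 0. Heat escapes through the Dirichlet boundary.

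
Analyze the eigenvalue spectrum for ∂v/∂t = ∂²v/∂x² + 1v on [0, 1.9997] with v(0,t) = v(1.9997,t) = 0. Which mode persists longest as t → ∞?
Eigenvalues: λₙ = n²π²/1.9997² - 1.
First three modes:
  n=1: λ₁ = π²/1.9997² - 1 ≈ 1.468
  n=2: λ₂ = 4π²/1.9997² - 1 ≈ 8.873
  n=3: λ₃ = 9π²/1.9997² - 1 ≈ 21.213
Since π²/1.9997² ≈ 2.468 > 1, all λₙ > 0.
The n=1 mode decays slowest → dominates as t → ∞.
Asymptotic: v ~ c₁ sin(πx/1.9997) e^{-λ₁t} with decay rate λ₁ ≈ 1.468.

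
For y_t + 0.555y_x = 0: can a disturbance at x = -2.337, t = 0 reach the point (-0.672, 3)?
Yes. The characteristic through (-0.672, 3) passes through x = -2.337.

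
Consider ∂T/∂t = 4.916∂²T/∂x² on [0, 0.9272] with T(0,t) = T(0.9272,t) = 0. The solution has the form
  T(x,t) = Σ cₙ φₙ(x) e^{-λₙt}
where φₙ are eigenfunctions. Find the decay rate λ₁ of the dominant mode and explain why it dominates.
Eigenvalues: λₙ = 4.916n²π²/0.9272².
First three modes:
  n=1: λ₁ = 4.916π²/0.9272² ≈ 56.437
  n=2: λ₂ = 19.664π²/0.9272² ≈ 225.748 (4× faster decay)
  n=3: λ₃ = 44.244π²/0.9272² ≈ 507.934 (9× faster decay)
As t → ∞, higher modes decay exponentially faster. The n=1 mode dominates: T ~ c₁ sin(πx/0.9272) e^{-λ₁t}.
Decay rate: λ₁ = 4.916π²/0.9272² ≈ 56.437.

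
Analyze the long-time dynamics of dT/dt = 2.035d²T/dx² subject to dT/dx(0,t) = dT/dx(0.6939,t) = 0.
Long-time behavior: T → constant (steady state). Heat is conserved (no flux at boundaries); solution approaches the spatial average.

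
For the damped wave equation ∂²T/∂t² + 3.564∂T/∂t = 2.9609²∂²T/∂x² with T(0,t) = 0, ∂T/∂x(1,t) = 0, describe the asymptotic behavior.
T → 0. Damping (γ=3.564) dissipates energy; oscillations decay exponentially.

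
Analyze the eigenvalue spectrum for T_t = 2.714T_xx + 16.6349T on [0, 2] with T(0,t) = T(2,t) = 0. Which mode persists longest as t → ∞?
Eigenvalues: λₙ = 2.714n²π²/2² - 16.6349.
First three modes:
  n=1: λ₁ = 2.714π²/2² - 16.6349 ≈ -9.938
  n=2: λ₂ = 10.856π²/2² - 16.6349 ≈ 10.151
  n=3: λ₃ = 24.426π²/2² - 16.6349 ≈ 43.634
Since 2.714π²/2² ≈ 6.697 < 16.6349, λ₁ < 0.
The n=1 mode grows fastest (−λₙ is largest for n=1) → dominates.
Asymptotic: T ~ c₁ sin(πx/2) e^{9.938t} (exponential growth at rate −λ₁ ≈ 9.938).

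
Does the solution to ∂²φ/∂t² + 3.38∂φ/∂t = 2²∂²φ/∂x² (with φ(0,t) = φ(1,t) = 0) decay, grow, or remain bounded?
φ → 0. Damping (γ=3.38) dissipates energy; oscillations decay exponentially.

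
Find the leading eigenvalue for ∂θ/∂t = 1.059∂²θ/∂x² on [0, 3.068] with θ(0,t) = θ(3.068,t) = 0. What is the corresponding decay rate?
Eigenvalues: λₙ = 1.059n²π²/3.068².
First three modes:
  n=1: λ₁ = 1.059π²/3.068² ≈ 1.11
  n=2: λ₂ = 4.236π²/3.068² ≈ 4.442 (4× faster decay)
  n=3: λ₃ = 9.531π²/3.068² ≈ 9.994 (9× faster decay)
As t → ∞, higher modes decay exponentially faster. The n=1 mode dominates: θ ~ c₁ sin(πx/3.068) e^{-λ₁t}.
Decay rate: λ₁ = 1.059π²/3.068² ≈ 1.11.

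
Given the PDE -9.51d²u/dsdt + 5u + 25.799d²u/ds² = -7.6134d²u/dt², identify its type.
Rewriting in standard form: 25.799d²u/ds² - 9.51d²u/dsdt + 7.6134d²u/dt² + 5u = 0. The second-order coefficients are A = 25.799, B = -9.51, C = 7.6134. Since B² - 4AC = -695.2323264 < 0, this is an elliptic PDE.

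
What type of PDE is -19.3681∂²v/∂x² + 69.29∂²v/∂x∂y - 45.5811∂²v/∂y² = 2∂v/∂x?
Rewriting in standard form: -19.3681∂²v/∂x² + 69.29∂²v/∂x∂y - 45.5811∂²v/∂y² - 2∂v/∂x = 0. With A = -19.3681, B = 69.29, C = -45.5811, the discriminant is 1269.82688836. This is a hyperbolic PDE.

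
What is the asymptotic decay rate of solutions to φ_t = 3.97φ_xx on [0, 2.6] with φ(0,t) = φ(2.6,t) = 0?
Eigenvalues: λₙ = 3.97n²π²/2.6².
First three modes:
  n=1: λ₁ = 3.97π²/2.6² ≈ 5.796
  n=2: λ₂ = 15.88π²/2.6² ≈ 23.185 (4× faster decay)
  n=3: λ₃ = 35.73π²/2.6² ≈ 52.166 (9× faster decay)
As t → ∞, higher modes decay exponentially faster. The n=1 mode dominates: φ ~ c₁ sin(πx/2.6) e^{-λ₁t}.
Decay rate: λ₁ = 3.97π²/2.6² ≈ 5.796.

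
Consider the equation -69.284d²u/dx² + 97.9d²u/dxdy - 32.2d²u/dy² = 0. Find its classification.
Hyperbolic. (A = -69.284, B = 97.9, C = -32.2 gives B² - 4AC = 660.6308.)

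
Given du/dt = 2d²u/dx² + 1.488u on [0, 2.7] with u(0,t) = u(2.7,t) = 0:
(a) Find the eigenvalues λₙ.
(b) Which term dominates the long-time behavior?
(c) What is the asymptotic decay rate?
Eigenvalues: λₙ = 2n²π²/2.7² - 1.488.
First three modes:
  n=1: λ₁ = 2π²/2.7² - 1.488 ≈ 1.22
  n=2: λ₂ = 8π²/2.7² - 1.488 ≈ 9.343
  n=3: λ₃ = 18π²/2.7² - 1.488 ≈ 22.881
Since 2π²/2.7² ≈ 2.708 > 1.488, all λₙ > 0.
The n=1 mode decays slowest → dominates as t → ∞.
Asymptotic: u ~ c₁ sin(πx/2.7) e^{-λ₁t} with decay rate λ₁ ≈ 1.22.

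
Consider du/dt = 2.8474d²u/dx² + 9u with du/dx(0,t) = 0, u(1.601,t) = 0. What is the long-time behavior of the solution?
As t → ∞, u grows unboundedly. Reaction dominates diffusion (r=9 > κπ²/(4L²)≈2.74); solution grows exponentially.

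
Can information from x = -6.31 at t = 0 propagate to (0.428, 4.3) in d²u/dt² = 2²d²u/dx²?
Yes. The domain of dependence is [-8.172, 9.028], and -6.31 ∈ [-8.172, 9.028].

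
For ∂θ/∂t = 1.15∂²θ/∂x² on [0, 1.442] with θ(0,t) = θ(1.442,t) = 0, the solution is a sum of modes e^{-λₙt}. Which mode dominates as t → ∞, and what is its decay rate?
Eigenvalues: λₙ = 1.15n²π²/1.442².
First three modes:
  n=1: λ₁ = 1.15π²/1.442² ≈ 5.458
  n=2: λ₂ = 4.6π²/1.442² ≈ 21.834 (4× faster decay)
  n=3: λ₃ = 10.35π²/1.442² ≈ 49.126 (9× faster decay)
As t → ∞, higher modes decay exponentially faster. The n=1 mode dominates: θ ~ c₁ sin(πx/1.442) e^{-λ₁t}.
Decay rate: λ₁ = 1.15π²/1.442² ≈ 5.458.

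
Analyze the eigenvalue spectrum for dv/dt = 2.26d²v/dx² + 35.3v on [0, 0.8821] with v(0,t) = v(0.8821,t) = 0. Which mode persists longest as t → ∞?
Eigenvalues: λₙ = 2.26n²π²/0.8821² - 35.3.
First three modes:
  n=1: λ₁ = 2.26π²/0.8821² - 35.3 ≈ -6.634
  n=2: λ₂ = 9.04π²/0.8821² - 35.3 ≈ 79.365
  n=3: λ₃ = 20.34π²/0.8821² - 35.3 ≈ 222.697
Since 2.26π²/0.8821² ≈ 28.666 < 35.3, λ₁ < 0.
The n=1 mode grows fastest (−λₙ is largest for n=1) → dominates.
Asymptotic: v ~ c₁ sin(πx/0.8821) e^{6.634t} (exponential growth at rate −λ₁ ≈ 6.634).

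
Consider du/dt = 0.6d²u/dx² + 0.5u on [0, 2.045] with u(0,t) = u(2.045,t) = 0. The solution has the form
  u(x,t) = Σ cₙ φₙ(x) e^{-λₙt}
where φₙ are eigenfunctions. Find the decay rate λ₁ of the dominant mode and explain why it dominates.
Eigenvalues: λₙ = 0.6n²π²/2.045² - 0.5.
First three modes:
  n=1: λ₁ = 0.6π²/2.045² - 0.5 ≈ 0.916
  n=2: λ₂ = 2.4π²/2.045² - 0.5 ≈ 5.164
  n=3: λ₃ = 5.4π²/2.045² - 0.5 ≈ 12.244
Since 0.6π²/2.045² ≈ 1.416 > 0.5, all λₙ > 0.
The n=1 mode decays slowest → dominates as t → ∞.
Asymptotic: u ~ c₁ sin(πx/2.045) e^{-λ₁t} with decay rate λ₁ ≈ 0.916.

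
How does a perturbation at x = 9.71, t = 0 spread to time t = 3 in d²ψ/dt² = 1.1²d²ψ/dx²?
Domain of influence: [6.41, 13.01]. Data at x = 9.71 spreads outward at speed 1.1.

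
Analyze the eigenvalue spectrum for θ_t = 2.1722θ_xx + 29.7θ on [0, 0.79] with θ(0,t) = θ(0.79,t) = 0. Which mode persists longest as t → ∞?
Eigenvalues: λₙ = 2.1722n²π²/0.79² - 29.7.
First three modes:
  n=1: λ₁ = 2.1722π²/0.79² - 29.7 ≈ 4.651
  n=2: λ₂ = 8.6888π²/0.79² - 29.7 ≈ 107.706
  n=3: λ₃ = 19.5498π²/0.79² - 29.7 ≈ 279.463
Since 2.1722π²/0.79² ≈ 34.351 > 29.7, all λₙ > 0.
The n=1 mode decays slowest → dominates as t → ∞.
Asymptotic: θ ~ c₁ sin(πx/0.79) e^{-λ₁t} with decay rate λ₁ ≈ 4.651.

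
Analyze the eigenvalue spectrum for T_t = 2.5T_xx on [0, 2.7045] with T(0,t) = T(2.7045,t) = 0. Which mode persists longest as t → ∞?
Eigenvalues: λₙ = 2.5n²π²/2.7045².
First three modes:
  n=1: λ₁ = 2.5π²/2.7045² ≈ 3.373
  n=2: λ₂ = 10π²/2.7045² ≈ 13.494 (4× faster decay)
  n=3: λ₃ = 22.5π²/2.7045² ≈ 30.36 (9× faster decay)
As t → ∞, higher modes decay exponentially faster. The n=1 mode dominates: T ~ c₁ sin(πx/2.7045) e^{-λ₁t}.
Decay rate: λ₁ = 2.5π²/2.7045² ≈ 3.373.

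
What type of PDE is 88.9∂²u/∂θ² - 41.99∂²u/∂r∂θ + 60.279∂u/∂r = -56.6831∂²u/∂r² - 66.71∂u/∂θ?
Rewriting in standard form: 56.6831∂²u/∂r² - 41.99∂²u/∂r∂θ + 88.9∂²u/∂θ² + 60.279∂u/∂r + 66.71∂u/∂θ = 0. With A = 56.6831, B = -41.99, C = 88.9, the discriminant is -18393.35026. This is an elliptic PDE.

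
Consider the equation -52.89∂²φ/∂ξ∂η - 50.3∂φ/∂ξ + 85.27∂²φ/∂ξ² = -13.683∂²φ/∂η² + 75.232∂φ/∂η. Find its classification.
Rewriting in standard form: 85.27∂²φ/∂ξ² - 52.89∂²φ/∂ξ∂η + 13.683∂²φ/∂η² - 50.3∂φ/∂ξ - 75.232∂φ/∂η = 0. Elliptic. (A = 85.27, B = -52.89, C = 13.683 gives B² - 4AC = -1869.64554.)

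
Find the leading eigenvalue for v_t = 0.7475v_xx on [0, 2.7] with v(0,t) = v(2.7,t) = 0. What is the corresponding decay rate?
Eigenvalues: λₙ = 0.7475n²π²/2.7².
First three modes:
  n=1: λ₁ = 0.7475π²/2.7² ≈ 1.012
  n=2: λ₂ = 2.99π²/2.7² ≈ 4.048 (4× faster decay)
  n=3: λ₃ = 6.7275π²/2.7² ≈ 9.108 (9× faster decay)
As t → ∞, higher modes decay exponentially faster. The n=1 mode dominates: v ~ c₁ sin(πx/2.7) e^{-λ₁t}.
Decay rate: λ₁ = 0.7475π²/2.7² ≈ 1.012.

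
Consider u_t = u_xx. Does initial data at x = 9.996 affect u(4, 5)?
Yes, for any finite x. The heat equation has infinite propagation speed, so all initial data affects all points at any t > 0.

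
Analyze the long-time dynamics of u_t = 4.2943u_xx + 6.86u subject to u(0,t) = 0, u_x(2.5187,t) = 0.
Long-time behavior: u grows unboundedly. Reaction dominates diffusion (r=6.86 > κπ²/(4L²)≈1.67); solution grows exponentially.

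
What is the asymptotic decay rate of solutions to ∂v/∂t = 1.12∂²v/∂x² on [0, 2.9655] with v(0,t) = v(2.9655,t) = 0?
Eigenvalues: λₙ = 1.12n²π²/2.9655².
First three modes:
  n=1: λ₁ = 1.12π²/2.9655² ≈ 1.257
  n=2: λ₂ = 4.48π²/2.9655² ≈ 5.028 (4× faster decay)
  n=3: λ₃ = 10.08π²/2.9655² ≈ 11.313 (9× faster decay)
As t → ∞, higher modes decay exponentially faster. The n=1 mode dominates: v ~ c₁ sin(πx/2.9655) e^{-λ₁t}.
Decay rate: λ₁ = 1.12π²/2.9655² ≈ 1.257.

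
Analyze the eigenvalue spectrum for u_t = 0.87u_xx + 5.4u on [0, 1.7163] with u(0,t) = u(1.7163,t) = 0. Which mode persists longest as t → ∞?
Eigenvalues: λₙ = 0.87n²π²/1.7163² - 5.4.
First three modes:
  n=1: λ₁ = 0.87π²/1.7163² - 5.4 ≈ -2.485
  n=2: λ₂ = 3.48π²/1.7163² - 5.4 ≈ 6.26
  n=3: λ₃ = 7.83π²/1.7163² - 5.4 ≈ 20.835
Since 0.87π²/1.7163² ≈ 2.915 < 5.4, λ₁ < 0.
The n=1 mode grows fastest (−λₙ is largest for n=1) → dominates.
Asymptotic: u ~ c₁ sin(πx/1.7163) e^{2.485t} (exponential growth at rate −λ₁ ≈ 2.485).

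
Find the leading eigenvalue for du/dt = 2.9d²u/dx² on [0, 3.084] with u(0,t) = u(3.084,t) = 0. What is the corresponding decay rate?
Eigenvalues: λₙ = 2.9n²π²/3.084².
First three modes:
  n=1: λ₁ = 2.9π²/3.084² ≈ 3.009
  n=2: λ₂ = 11.6π²/3.084² ≈ 12.037 (4× faster decay)
  n=3: λ₃ = 26.1π²/3.084² ≈ 27.084 (9× faster decay)
As t → ∞, higher modes decay exponentially faster. The n=1 mode dominates: u ~ c₁ sin(πx/3.084) e^{-λ₁t}.
Decay rate: λ₁ = 2.9π²/3.084² ≈ 3.009.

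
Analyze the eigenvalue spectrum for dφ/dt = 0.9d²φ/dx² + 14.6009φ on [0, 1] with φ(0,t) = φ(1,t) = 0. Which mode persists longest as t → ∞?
Eigenvalues: λₙ = 0.9n²π²/1² - 14.6009.
First three modes:
  n=1: λ₁ = 0.9π² - 14.6009 ≈ -5.718
  n=2: λ₂ = 3.6π² - 14.6009 ≈ 20.93
  n=3: λ₃ = 8.1π² - 14.6009 ≈ 65.343
Since 0.9π² ≈ 8.883 < 14.6009, λ₁ < 0.
The n=1 mode grows fastest (−λₙ is largest for n=1) → dominates.
Asymptotic: φ ~ c₁ sin(πx/1) e^{5.718t} (exponential growth at rate −λ₁ ≈ 5.718).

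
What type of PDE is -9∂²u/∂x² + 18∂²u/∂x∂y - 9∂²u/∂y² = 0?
With A = -9, B = 18, C = -9, the discriminant is 0. This is a parabolic PDE.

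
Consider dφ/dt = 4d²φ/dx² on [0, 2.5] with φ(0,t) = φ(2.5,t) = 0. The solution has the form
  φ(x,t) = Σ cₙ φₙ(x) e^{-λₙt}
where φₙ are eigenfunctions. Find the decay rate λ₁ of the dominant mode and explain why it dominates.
Eigenvalues: λₙ = 4n²π²/2.5².
First three modes:
  n=1: λ₁ = 4π²/2.5² ≈ 6.317
  n=2: λ₂ = 16π²/2.5² ≈ 25.266 (4× faster decay)
  n=3: λ₃ = 36π²/2.5² ≈ 56.849 (9× faster decay)
As t → ∞, higher modes decay exponentially faster. The n=1 mode dominates: φ ~ c₁ sin(πx/2.5) e^{-λ₁t}.
Decay rate: λ₁ = 4π²/2.5² ≈ 6.317.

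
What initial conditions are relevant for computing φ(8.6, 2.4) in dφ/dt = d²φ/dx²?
The entire real line. The heat equation has infinite propagation speed: any initial disturbance instantly affects all points (though exponentially small far away).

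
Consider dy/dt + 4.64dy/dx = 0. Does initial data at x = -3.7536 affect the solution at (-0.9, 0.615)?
Yes. The characteristic through (-0.9, 0.615) passes through x = -3.7536.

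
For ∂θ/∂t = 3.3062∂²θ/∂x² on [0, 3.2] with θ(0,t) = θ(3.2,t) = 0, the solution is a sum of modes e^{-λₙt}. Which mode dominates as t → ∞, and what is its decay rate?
Eigenvalues: λₙ = 3.3062n²π²/3.2².
First three modes:
  n=1: λ₁ = 3.3062π²/3.2² ≈ 3.187
  n=2: λ₂ = 13.2248π²/3.2² ≈ 12.746 (4× faster decay)
  n=3: λ₃ = 29.7558π²/3.2² ≈ 28.679 (9× faster decay)
As t → ∞, higher modes decay exponentially faster. The n=1 mode dominates: θ ~ c₁ sin(πx/3.2) e^{-λ₁t}.
Decay rate: λ₁ = 3.3062π²/3.2² ≈ 3.187.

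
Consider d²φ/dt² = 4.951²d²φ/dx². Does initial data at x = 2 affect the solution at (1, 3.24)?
Yes. The domain of dependence is [-15.04124, 17.04124], and 2 ∈ [-15.04124, 17.04124].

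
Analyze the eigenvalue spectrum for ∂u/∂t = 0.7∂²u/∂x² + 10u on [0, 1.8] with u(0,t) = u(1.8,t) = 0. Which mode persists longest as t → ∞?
Eigenvalues: λₙ = 0.7n²π²/1.8² - 10.
First three modes:
  n=1: λ₁ = 0.7π²/1.8² - 10 ≈ -7.868
  n=2: λ₂ = 2.8π²/1.8² - 10 ≈ -1.471
  n=3: λ₃ = 6.3π²/1.8² - 10 ≈ 9.191
Since 0.7π²/1.8² ≈ 2.132 < 10, λ₁ < 0.
The n=1 mode grows fastest (−λₙ is largest for n=1) → dominates.
Asymptotic: u ~ c₁ sin(πx/1.8) e^{7.868t} (exponential growth at rate −λ₁ ≈ 7.868).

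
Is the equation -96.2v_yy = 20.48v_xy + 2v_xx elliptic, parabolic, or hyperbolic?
Rewriting in standard form: -2v_xx - 20.48v_xy - 96.2v_yy = 0. Computing B² - 4AC with A = -2, B = -20.48, C = -96.2: discriminant = -350.1696 (negative). Answer: elliptic.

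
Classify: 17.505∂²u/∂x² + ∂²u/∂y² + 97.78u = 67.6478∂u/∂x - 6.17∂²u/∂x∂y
Rewriting in standard form: 17.505∂²u/∂x² + 6.17∂²u/∂x∂y + ∂²u/∂y² - 67.6478∂u/∂x + 97.78u = 0. Elliptic (discriminant = -31.9511).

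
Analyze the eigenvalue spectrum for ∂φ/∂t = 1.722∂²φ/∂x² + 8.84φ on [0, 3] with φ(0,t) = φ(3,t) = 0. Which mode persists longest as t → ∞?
Eigenvalues: λₙ = 1.722n²π²/3² - 8.84.
First three modes:
  n=1: λ₁ = 1.722π²/3² - 8.84 ≈ -6.952
  n=2: λ₂ = 6.888π²/3² - 8.84 ≈ -1.286
  n=3: λ₃ = 15.498π²/3² - 8.84 ≈ 8.155
Since 1.722π²/3² ≈ 1.888 < 8.84, λ₁ < 0.
The n=1 mode grows fastest (−λₙ is largest for n=1) → dominates.
Asymptotic: φ ~ c₁ sin(πx/3) e^{6.952t} (exponential growth at rate −λ₁ ≈ 6.952).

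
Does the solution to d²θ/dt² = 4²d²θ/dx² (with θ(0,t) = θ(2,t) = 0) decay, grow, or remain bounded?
θ oscillates (no decay). Energy is conserved; the solution oscillates indefinitely as standing waves.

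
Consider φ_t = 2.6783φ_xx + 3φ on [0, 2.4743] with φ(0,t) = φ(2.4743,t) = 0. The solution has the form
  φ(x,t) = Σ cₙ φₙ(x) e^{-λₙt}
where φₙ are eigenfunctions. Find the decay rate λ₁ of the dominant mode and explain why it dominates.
Eigenvalues: λₙ = 2.6783n²π²/2.4743² - 3.
First three modes:
  n=1: λ₁ = 2.6783π²/2.4743² - 3 ≈ 1.318
  n=2: λ₂ = 10.7132π²/2.4743² - 3 ≈ 14.271
  n=3: λ₃ = 24.1047π²/2.4743² - 3 ≈ 35.859
Since 2.6783π²/2.4743² ≈ 4.318 > 3, all λₙ > 0.
The n=1 mode decays slowest → dominates as t → ∞.
Asymptotic: φ ~ c₁ sin(πx/2.4743) e^{-λ₁t} with decay rate λ₁ ≈ 1.318.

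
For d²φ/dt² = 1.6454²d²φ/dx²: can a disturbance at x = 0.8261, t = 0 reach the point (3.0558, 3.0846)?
Yes. The domain of dependence is [-2.01960084, 8.13120084], and 0.8261 ∈ [-2.01960084, 8.13120084].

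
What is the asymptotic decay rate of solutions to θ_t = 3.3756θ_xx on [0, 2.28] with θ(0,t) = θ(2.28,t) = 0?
Eigenvalues: λₙ = 3.3756n²π²/2.28².
First three modes:
  n=1: λ₁ = 3.3756π²/2.28² ≈ 6.409
  n=2: λ₂ = 13.5024π²/2.28² ≈ 25.635 (4× faster decay)
  n=3: λ₃ = 30.3804π²/2.28² ≈ 57.68 (9× faster decay)
As t → ∞, higher modes decay exponentially faster. The n=1 mode dominates: θ ~ c₁ sin(πx/2.28) e^{-λ₁t}.
Decay rate: λ₁ = 3.3756π²/2.28² ≈ 6.409.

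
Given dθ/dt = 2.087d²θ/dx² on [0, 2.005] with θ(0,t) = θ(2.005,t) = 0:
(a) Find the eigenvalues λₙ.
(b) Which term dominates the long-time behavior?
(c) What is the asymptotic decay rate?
Eigenvalues: λₙ = 2.087n²π²/2.005².
First three modes:
  n=1: λ₁ = 2.087π²/2.005² ≈ 5.124
  n=2: λ₂ = 8.348π²/2.005² ≈ 20.495 (4× faster decay)
  n=3: λ₃ = 18.783π²/2.005² ≈ 46.114 (9× faster decay)
As t → ∞, higher modes decay exponentially faster. The n=1 mode dominates: θ ~ c₁ sin(πx/2.005) e^{-λ₁t}.
Decay rate: λ₁ = 2.087π²/2.005² ≈ 5.124.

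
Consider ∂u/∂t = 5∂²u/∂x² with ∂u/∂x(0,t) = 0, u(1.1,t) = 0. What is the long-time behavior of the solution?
As t → ∞, u → 0. Heat escapes through the Dirichlet boundary.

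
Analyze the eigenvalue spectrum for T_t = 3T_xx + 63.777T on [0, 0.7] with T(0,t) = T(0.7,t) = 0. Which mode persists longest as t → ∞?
Eigenvalues: λₙ = 3n²π²/0.7² - 63.777.
First three modes:
  n=1: λ₁ = 3π²/0.7² - 63.777 ≈ -3.351
  n=2: λ₂ = 12π²/0.7² - 63.777 ≈ 177.928
  n=3: λ₃ = 27π²/0.7² - 63.777 ≈ 480.058
Since 3π²/0.7² ≈ 60.426 < 63.777, λ₁ < 0.
The n=1 mode grows fastest (−λₙ is largest for n=1) → dominates.
Asymptotic: T ~ c₁ sin(πx/0.7) e^{3.351t} (exponential growth at rate −λ₁ ≈ 3.351).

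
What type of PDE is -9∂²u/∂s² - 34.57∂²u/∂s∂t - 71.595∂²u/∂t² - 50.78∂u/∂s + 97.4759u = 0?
With A = -9, B = -34.57, C = -71.595, the discriminant is -1382.3351. This is an elliptic PDE.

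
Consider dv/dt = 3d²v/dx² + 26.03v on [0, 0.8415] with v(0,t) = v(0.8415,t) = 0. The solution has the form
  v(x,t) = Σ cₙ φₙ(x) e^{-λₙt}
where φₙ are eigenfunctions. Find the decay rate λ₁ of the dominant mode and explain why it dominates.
Eigenvalues: λₙ = 3n²π²/0.8415² - 26.03.
First three modes:
  n=1: λ₁ = 3π²/0.8415² - 26.03 ≈ 15.783
  n=2: λ₂ = 12π²/0.8415² - 26.03 ≈ 141.223
  n=3: λ₃ = 27π²/0.8415² - 26.03 ≈ 350.288
Since 3π²/0.8415² ≈ 41.813 > 26.03, all λₙ > 0.
The n=1 mode decays slowest → dominates as t → ∞.
Asymptotic: v ~ c₁ sin(πx/0.8415) e^{-λ₁t} with decay rate λ₁ ≈ 15.783.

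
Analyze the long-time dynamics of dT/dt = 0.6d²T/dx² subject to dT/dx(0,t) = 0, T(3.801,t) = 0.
Long-time behavior: T → 0. Heat escapes through the Dirichlet boundary.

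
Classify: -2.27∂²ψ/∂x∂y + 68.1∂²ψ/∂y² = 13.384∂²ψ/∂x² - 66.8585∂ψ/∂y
Rewriting in standard form: -13.384∂²ψ/∂x² - 2.27∂²ψ/∂x∂y + 68.1∂²ψ/∂y² + 66.8585∂ψ/∂y = 0. Hyperbolic (discriminant = 3650.9545).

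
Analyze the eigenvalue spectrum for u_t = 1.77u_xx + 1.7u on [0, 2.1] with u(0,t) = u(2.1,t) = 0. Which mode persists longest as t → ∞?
Eigenvalues: λₙ = 1.77n²π²/2.1² - 1.7.
First three modes:
  n=1: λ₁ = 1.77π²/2.1² - 1.7 ≈ 2.261
  n=2: λ₂ = 7.08π²/2.1² - 1.7 ≈ 14.145
  n=3: λ₃ = 15.93π²/2.1² - 1.7 ≈ 33.951
Since 1.77π²/2.1² ≈ 3.961 > 1.7, all λₙ > 0.
The n=1 mode decays slowest → dominates as t → ∞.
Asymptotic: u ~ c₁ sin(πx/2.1) e^{-λ₁t} with decay rate λ₁ ≈ 2.261.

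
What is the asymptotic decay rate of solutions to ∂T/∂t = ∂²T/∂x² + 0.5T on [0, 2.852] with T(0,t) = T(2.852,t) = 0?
Eigenvalues: λₙ = n²π²/2.852² - 0.5.
First three modes:
  n=1: λ₁ = π²/2.852² - 0.5 ≈ 0.713
  n=2: λ₂ = 4π²/2.852² - 0.5 ≈ 4.354
  n=3: λ₃ = 9π²/2.852² - 0.5 ≈ 10.421
Since π²/2.852² ≈ 1.213 > 0.5, all λₙ > 0.
The n=1 mode decays slowest → dominates as t → ∞.
Asymptotic: T ~ c₁ sin(πx/2.852) e^{-λ₁t} with decay rate λ₁ ≈ 0.713.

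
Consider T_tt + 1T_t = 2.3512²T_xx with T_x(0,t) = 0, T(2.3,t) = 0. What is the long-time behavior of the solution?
As t → ∞, T → 0. Damping (γ=1) dissipates energy; oscillations decay exponentially.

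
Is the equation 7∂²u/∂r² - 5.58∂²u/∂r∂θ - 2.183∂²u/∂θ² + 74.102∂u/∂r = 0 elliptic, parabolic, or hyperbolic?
Computing B² - 4AC with A = 7, B = -5.58, C = -2.183: discriminant = 92.2604 (positive). Answer: hyperbolic.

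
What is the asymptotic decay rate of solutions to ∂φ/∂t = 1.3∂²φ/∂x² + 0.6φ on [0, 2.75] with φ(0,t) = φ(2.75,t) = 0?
Eigenvalues: λₙ = 1.3n²π²/2.75² - 0.6.
First three modes:
  n=1: λ₁ = 1.3π²/2.75² - 0.6 ≈ 1.097
  n=2: λ₂ = 5.2π²/2.75² - 0.6 ≈ 6.186
  n=3: λ₃ = 11.7π²/2.75² - 0.6 ≈ 14.669
Since 1.3π²/2.75² ≈ 1.697 > 0.6, all λₙ > 0.
The n=1 mode decays slowest → dominates as t → ∞.
Asymptotic: φ ~ c₁ sin(πx/2.75) e^{-λ₁t} with decay rate λ₁ ≈ 1.097.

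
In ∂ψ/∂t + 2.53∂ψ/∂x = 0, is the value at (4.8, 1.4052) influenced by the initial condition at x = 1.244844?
Yes. The characteristic through (4.8, 1.4052) passes through x = 1.244844.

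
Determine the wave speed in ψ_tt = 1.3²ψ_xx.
Speed = 1.3. Information travels along characteristics x = x₀ ± 1.3t.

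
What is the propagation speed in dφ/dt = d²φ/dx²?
Infinite. The heat equation is parabolic, not hyperbolic, so disturbances propagate instantly.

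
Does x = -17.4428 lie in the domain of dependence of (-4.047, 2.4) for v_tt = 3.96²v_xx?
No. The domain of dependence is [-13.551, 5.457], and -17.4428 is outside this interval.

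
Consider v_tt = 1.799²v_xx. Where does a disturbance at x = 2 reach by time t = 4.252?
Domain of influence: [-5.649348, 9.649348]. Data at x = 2 spreads outward at speed 1.799.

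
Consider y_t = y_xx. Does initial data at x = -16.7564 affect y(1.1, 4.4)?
Yes, for any finite x. The heat equation has infinite propagation speed, so all initial data affects all points at any t > 0.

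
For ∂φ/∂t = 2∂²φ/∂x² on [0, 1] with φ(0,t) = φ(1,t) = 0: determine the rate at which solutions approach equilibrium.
Eigenvalues: λₙ = 2n²π².
First three modes:
  n=1: λ₁ = 2π² ≈ 19.739
  n=2: λ₂ = 8π² ≈ 78.957 (4× faster decay)
  n=3: λ₃ = 18π² ≈ 177.653 (9× faster decay)
As t → ∞, higher modes decay exponentially faster. The n=1 mode dominates: φ ~ c₁ sin(πx) e^{-λ₁t}.
Decay rate: λ₁ = 2π² ≈ 19.739.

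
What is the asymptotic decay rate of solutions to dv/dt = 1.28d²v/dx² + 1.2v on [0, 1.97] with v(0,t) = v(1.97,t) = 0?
Eigenvalues: λₙ = 1.28n²π²/1.97² - 1.2.
First three modes:
  n=1: λ₁ = 1.28π²/1.97² - 1.2 ≈ 2.055
  n=2: λ₂ = 5.12π²/1.97² - 1.2 ≈ 11.821
  n=3: λ₃ = 11.52π²/1.97² - 1.2 ≈ 28.097
Since 1.28π²/1.97² ≈ 3.255 > 1.2, all λₙ > 0.
The n=1 mode decays slowest → dominates as t → ∞.
Asymptotic: v ~ c₁ sin(πx/1.97) e^{-λ₁t} with decay rate λ₁ ≈ 2.055.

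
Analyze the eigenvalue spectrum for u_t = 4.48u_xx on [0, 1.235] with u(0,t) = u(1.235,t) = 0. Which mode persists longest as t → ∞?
Eigenvalues: λₙ = 4.48n²π²/1.235².
First three modes:
  n=1: λ₁ = 4.48π²/1.235² ≈ 28.99
  n=2: λ₂ = 17.92π²/1.235² ≈ 115.959 (4× faster decay)
  n=3: λ₃ = 40.32π²/1.235² ≈ 260.907 (9× faster decay)
As t → ∞, higher modes decay exponentially faster. The n=1 mode dominates: u ~ c₁ sin(πx/1.235) e^{-λ₁t}.
Decay rate: λ₁ = 4.48π²/1.235² ≈ 28.99.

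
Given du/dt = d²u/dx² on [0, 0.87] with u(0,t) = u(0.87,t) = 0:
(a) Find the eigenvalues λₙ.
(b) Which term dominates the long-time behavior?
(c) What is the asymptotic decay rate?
Eigenvalues: λₙ = n²π²/0.87².
First three modes:
  n=1: λ₁ = π²/0.87² ≈ 13.04
  n=2: λ₂ = 4π²/0.87² ≈ 52.158 (4× faster decay)
  n=3: λ₃ = 9π²/0.87² ≈ 117.356 (9× faster decay)
As t → ∞, higher modes decay exponentially faster. The n=1 mode dominates: u ~ c₁ sin(πx/0.87) e^{-λ₁t}.
Decay rate: λ₁ = π²/0.87² ≈ 13.04.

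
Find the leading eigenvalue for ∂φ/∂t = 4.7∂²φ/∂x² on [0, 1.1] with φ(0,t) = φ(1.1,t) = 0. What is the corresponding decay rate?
Eigenvalues: λₙ = 4.7n²π²/1.1².
First three modes:
  n=1: λ₁ = 4.7π²/1.1² ≈ 38.336
  n=2: λ₂ = 18.8π²/1.1² ≈ 153.346 (4× faster decay)
  n=3: λ₃ = 42.3π²/1.1² ≈ 345.028 (9× faster decay)
As t → ∞, higher modes decay exponentially faster. The n=1 mode dominates: φ ~ c₁ sin(πx/1.1) e^{-λ₁t}.
Decay rate: λ₁ = 4.7π²/1.1² ≈ 38.336.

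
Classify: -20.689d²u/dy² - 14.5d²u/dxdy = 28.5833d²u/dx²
Rewriting in standard form: -28.5833d²u/dx² - 14.5d²u/dxdy - 20.689d²u/dy² = 0. Elliptic (discriminant = -2155.1895748).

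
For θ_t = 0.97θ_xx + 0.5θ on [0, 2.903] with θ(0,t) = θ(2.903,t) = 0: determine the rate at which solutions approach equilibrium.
Eigenvalues: λₙ = 0.97n²π²/2.903² - 0.5.
First three modes:
  n=1: λ₁ = 0.97π²/2.903² - 0.5 ≈ 0.636
  n=2: λ₂ = 3.88π²/2.903² - 0.5 ≈ 4.044
  n=3: λ₃ = 8.73π²/2.903² - 0.5 ≈ 9.724
Since 0.97π²/2.903² ≈ 1.136 > 0.5, all λₙ > 0.
The n=1 mode decays slowest → dominates as t → ∞.
Asymptotic: θ ~ c₁ sin(πx/2.903) e^{-λ₁t} with decay rate λ₁ ≈ 0.636.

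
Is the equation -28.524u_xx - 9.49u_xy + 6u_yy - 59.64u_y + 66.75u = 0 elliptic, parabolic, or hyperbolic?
Computing B² - 4AC with A = -28.524, B = -9.49, C = 6: discriminant = 774.6361 (positive). Answer: hyperbolic.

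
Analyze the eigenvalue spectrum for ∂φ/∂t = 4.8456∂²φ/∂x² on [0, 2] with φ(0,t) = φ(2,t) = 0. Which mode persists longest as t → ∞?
Eigenvalues: λₙ = 4.8456n²π²/2².
First three modes:
  n=1: λ₁ = 4.8456π²/2² ≈ 11.956
  n=2: λ₂ = 19.3824π²/2² ≈ 47.824 (4× faster decay)
  n=3: λ₃ = 43.6104π²/2² ≈ 107.604 (9× faster decay)
As t → ∞, higher modes decay exponentially faster. The n=1 mode dominates: φ ~ c₁ sin(πx/2) e^{-λ₁t}.
Decay rate: λ₁ = 4.8456π²/2² ≈ 11.956.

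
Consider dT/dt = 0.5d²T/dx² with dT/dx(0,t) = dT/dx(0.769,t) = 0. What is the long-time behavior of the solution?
As t → ∞, T → constant (steady state). Heat is conserved (no flux at boundaries); solution approaches the spatial average.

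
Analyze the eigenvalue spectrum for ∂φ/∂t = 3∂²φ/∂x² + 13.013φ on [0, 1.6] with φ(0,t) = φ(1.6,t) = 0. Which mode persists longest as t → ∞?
Eigenvalues: λₙ = 3n²π²/1.6² - 13.013.
First three modes:
  n=1: λ₁ = 3π²/1.6² - 13.013 ≈ -1.447
  n=2: λ₂ = 12π²/1.6² - 13.013 ≈ 33.251
  n=3: λ₃ = 27π²/1.6² - 13.013 ≈ 91.08
Since 3π²/1.6² ≈ 11.566 < 13.013, λ₁ < 0.
The n=1 mode grows fastest (−λₙ is largest for n=1) → dominates.
Asymptotic: φ ~ c₁ sin(πx/1.6) e^{1.447t} (exponential growth at rate −λ₁ ≈ 1.447).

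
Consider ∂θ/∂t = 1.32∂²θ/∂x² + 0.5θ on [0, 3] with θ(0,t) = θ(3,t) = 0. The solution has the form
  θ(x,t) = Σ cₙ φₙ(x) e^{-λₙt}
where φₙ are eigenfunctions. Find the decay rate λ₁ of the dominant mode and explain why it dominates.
Eigenvalues: λₙ = 1.32n²π²/3² - 0.5.
First three modes:
  n=1: λ₁ = 1.32π²/3² - 0.5 ≈ 0.948
  n=2: λ₂ = 5.28π²/3² - 0.5 ≈ 5.29
  n=3: λ₃ = 11.88π²/3² - 0.5 ≈ 12.528
Since 1.32π²/3² ≈ 1.448 > 0.5, all λₙ > 0.
The n=1 mode decays slowest → dominates as t → ∞.
Asymptotic: θ ~ c₁ sin(πx/3) e^{-λ₁t} with decay rate λ₁ ≈ 0.948.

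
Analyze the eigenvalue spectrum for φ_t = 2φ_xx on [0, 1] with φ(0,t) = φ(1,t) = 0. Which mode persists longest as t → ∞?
Eigenvalues: λₙ = 2n²π².
First three modes:
  n=1: λ₁ = 2π² ≈ 19.739
  n=2: λ₂ = 8π² ≈ 78.957 (4× faster decay)
  n=3: λ₃ = 18π² ≈ 177.653 (9× faster decay)
As t → ∞, higher modes decay exponentially faster. The n=1 mode dominates: φ ~ c₁ sin(πx) e^{-λ₁t}.
Decay rate: λ₁ = 2π² ≈ 19.739.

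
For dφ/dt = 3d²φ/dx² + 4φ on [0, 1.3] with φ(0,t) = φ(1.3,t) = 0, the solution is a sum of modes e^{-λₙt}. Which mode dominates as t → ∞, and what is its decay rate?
Eigenvalues: λₙ = 3n²π²/1.3² - 4.
First three modes:
  n=1: λ₁ = 3π²/1.3² - 4 ≈ 13.52
  n=2: λ₂ = 12π²/1.3² - 4 ≈ 66.08
  n=3: λ₃ = 27π²/1.3² - 4 ≈ 153.68
Since 3π²/1.3² ≈ 17.52 > 4, all λₙ > 0.
The n=1 mode decays slowest → dominates as t → ∞.
Asymptotic: φ ~ c₁ sin(πx/1.3) e^{-λ₁t} with decay rate λ₁ ≈ 13.52.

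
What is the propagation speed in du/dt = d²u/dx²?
Infinite. The heat equation is parabolic, not hyperbolic, so disturbances propagate instantly.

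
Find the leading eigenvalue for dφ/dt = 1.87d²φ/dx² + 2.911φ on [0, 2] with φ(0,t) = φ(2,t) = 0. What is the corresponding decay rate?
Eigenvalues: λₙ = 1.87n²π²/2² - 2.911.
First three modes:
  n=1: λ₁ = 1.87π²/2² - 2.911 ≈ 1.703
  n=2: λ₂ = 7.48π²/2² - 2.911 ≈ 15.545
  n=3: λ₃ = 16.83π²/2² - 2.911 ≈ 38.615
Since 1.87π²/2² ≈ 4.614 > 2.911, all λₙ > 0.
The n=1 mode decays slowest → dominates as t → ∞.
Asymptotic: φ ~ c₁ sin(πx/2) e^{-λ₁t} with decay rate λ₁ ≈ 1.703.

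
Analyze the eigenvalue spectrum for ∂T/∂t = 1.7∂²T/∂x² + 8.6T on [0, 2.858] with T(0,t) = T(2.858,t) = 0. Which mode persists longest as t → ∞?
Eigenvalues: λₙ = 1.7n²π²/2.858² - 8.6.
First three modes:
  n=1: λ₁ = 1.7π²/2.858² - 8.6 ≈ -6.546
  n=2: λ₂ = 6.8π²/2.858² - 8.6 ≈ -0.384
  n=3: λ₃ = 15.3π²/2.858² - 8.6 ≈ 9.887
Since 1.7π²/2.858² ≈ 2.054 < 8.6, λ₁ < 0.
The n=1 mode grows fastest (−λₙ is largest for n=1) → dominates.
Asymptotic: T ~ c₁ sin(πx/2.858) e^{6.546t} (exponential growth at rate −λ₁ ≈ 6.546).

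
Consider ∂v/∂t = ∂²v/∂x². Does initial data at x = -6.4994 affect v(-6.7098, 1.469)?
Yes, for any finite x. The heat equation has infinite propagation speed, so all initial data affects all points at any t > 0.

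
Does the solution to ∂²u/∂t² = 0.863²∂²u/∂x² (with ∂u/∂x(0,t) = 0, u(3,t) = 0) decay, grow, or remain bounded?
u oscillates (no decay). Energy is conserved; the solution oscillates indefinitely as standing waves.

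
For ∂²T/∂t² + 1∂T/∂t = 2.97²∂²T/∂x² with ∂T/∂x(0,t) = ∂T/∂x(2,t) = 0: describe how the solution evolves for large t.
T → constant (steady state). Damping (γ=1) dissipates the nonconstant modes; with Neumann BCs the spatial average obeys M''+γM'=0 and tends to a finite limit.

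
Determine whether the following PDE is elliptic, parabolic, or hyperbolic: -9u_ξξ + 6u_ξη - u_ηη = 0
Coefficients: A = -9, B = 6, C = -1. B² - 4AC = 0, which is zero, so the equation is parabolic.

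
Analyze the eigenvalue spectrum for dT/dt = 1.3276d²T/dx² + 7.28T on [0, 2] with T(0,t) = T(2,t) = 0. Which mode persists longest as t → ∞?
Eigenvalues: λₙ = 1.3276n²π²/2² - 7.28.
First three modes:
  n=1: λ₁ = 1.3276π²/2² - 7.28 ≈ -4.004
  n=2: λ₂ = 5.3104π²/2² - 7.28 ≈ 5.823
  n=3: λ₃ = 11.9484π²/2² - 7.28 ≈ 22.201
Since 1.3276π²/2² ≈ 3.276 < 7.28, λ₁ < 0.
The n=1 mode grows fastest (−λₙ is largest for n=1) → dominates.
Asymptotic: T ~ c₁ sin(πx/2) e^{4.004t} (exponential growth at rate −λ₁ ≈ 4.004).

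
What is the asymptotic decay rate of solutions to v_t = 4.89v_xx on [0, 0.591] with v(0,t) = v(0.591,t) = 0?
Eigenvalues: λₙ = 4.89n²π²/0.591².
First three modes:
  n=1: λ₁ = 4.89π²/0.591² ≈ 138.176
  n=2: λ₂ = 19.56π²/0.591² ≈ 552.705 (4× faster decay)
  n=3: λ₃ = 44.01π²/0.591² ≈ 1243.587 (9× faster decay)
As t → ∞, higher modes decay exponentially faster. The n=1 mode dominates: v ~ c₁ sin(πx/0.591) e^{-λ₁t}.
Decay rate: λ₁ = 4.89π²/0.591² ≈ 138.176.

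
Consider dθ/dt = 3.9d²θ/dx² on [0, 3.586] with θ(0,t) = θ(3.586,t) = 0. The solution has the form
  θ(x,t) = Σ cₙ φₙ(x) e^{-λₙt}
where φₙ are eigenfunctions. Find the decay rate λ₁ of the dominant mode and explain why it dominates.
Eigenvalues: λₙ = 3.9n²π²/3.586².
First three modes:
  n=1: λ₁ = 3.9π²/3.586² ≈ 2.993
  n=2: λ₂ = 15.6π²/3.586² ≈ 11.973 (4× faster decay)
  n=3: λ₃ = 35.1π²/3.586² ≈ 26.939 (9× faster decay)
As t → ∞, higher modes decay exponentially faster. The n=1 mode dominates: θ ~ c₁ sin(πx/3.586) e^{-λ₁t}.
Decay rate: λ₁ = 3.9π²/3.586² ≈ 2.993.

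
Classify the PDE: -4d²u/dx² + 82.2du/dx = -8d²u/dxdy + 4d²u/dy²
Rewriting in standard form: -4d²u/dx² + 8d²u/dxdy - 4d²u/dy² + 82.2du/dx = 0. A = -4, B = 8, C = -4. Discriminant B² - 4AC = 0. Since 0 = 0, parabolic.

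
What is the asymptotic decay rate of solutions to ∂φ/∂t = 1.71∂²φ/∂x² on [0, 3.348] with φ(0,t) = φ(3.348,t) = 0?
Eigenvalues: λₙ = 1.71n²π²/3.348².
First three modes:
  n=1: λ₁ = 1.71π²/3.348² ≈ 1.506
  n=2: λ₂ = 6.84π²/3.348² ≈ 6.023 (4× faster decay)
  n=3: λ₃ = 15.39π²/3.348² ≈ 13.551 (9× faster decay)
As t → ∞, higher modes decay exponentially faster. The n=1 mode dominates: φ ~ c₁ sin(πx/3.348) e^{-λ₁t}.
Decay rate: λ₁ = 1.71π²/3.348² ≈ 1.506.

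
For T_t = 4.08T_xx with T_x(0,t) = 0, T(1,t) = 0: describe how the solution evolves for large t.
T → 0. Heat escapes through the Dirichlet boundary.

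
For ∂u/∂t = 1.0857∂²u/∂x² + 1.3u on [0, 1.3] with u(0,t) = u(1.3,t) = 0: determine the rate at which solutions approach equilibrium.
Eigenvalues: λₙ = 1.0857n²π²/1.3² - 1.3.
First three modes:
  n=1: λ₁ = 1.0857π²/1.3² - 1.3 ≈ 5.04
  n=2: λ₂ = 4.3428π²/1.3² - 1.3 ≈ 24.062
  n=3: λ₃ = 9.7713π²/1.3² - 1.3 ≈ 55.764
Since 1.0857π²/1.3² ≈ 6.34 > 1.3, all λₙ > 0.
The n=1 mode decays slowest → dominates as t → ∞.
Asymptotic: u ~ c₁ sin(πx/1.3) e^{-λ₁t} with decay rate λ₁ ≈ 5.04.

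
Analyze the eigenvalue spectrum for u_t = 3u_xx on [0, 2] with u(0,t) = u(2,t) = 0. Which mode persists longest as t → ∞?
Eigenvalues: λₙ = 3n²π²/2².
First three modes:
  n=1: λ₁ = 3π²/2² ≈ 7.402
  n=2: λ₂ = 12π²/2² ≈ 29.609 (4× faster decay)
  n=3: λ₃ = 27π²/2² ≈ 66.62 (9× faster decay)
As t → ∞, higher modes decay exponentially faster. The n=1 mode dominates: u ~ c₁ sin(πx/2) e^{-λ₁t}.
Decay rate: λ₁ = 3π²/2² ≈ 7.402.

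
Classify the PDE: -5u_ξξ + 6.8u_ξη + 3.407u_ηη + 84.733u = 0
A = -5, B = 6.8, C = 3.407. Discriminant B² - 4AC = 114.38. Since 114.38 > 0, hyperbolic.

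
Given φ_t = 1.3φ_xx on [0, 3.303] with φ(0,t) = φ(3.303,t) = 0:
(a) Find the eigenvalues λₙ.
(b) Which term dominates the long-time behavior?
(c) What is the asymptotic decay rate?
Eigenvalues: λₙ = 1.3n²π²/3.303².
First three modes:
  n=1: λ₁ = 1.3π²/3.303² ≈ 1.176
  n=2: λ₂ = 5.2π²/3.303² ≈ 4.704 (4× faster decay)
  n=3: λ₃ = 11.7π²/3.303² ≈ 10.584 (9× faster decay)
As t → ∞, higher modes decay exponentially faster. The n=1 mode dominates: φ ~ c₁ sin(πx/3.303) e^{-λ₁t}.
Decay rate: λ₁ = 1.3π²/3.303² ≈ 1.176.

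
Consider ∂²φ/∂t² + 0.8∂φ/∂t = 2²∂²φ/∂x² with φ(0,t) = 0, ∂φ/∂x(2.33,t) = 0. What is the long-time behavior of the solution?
As t → ∞, φ → 0. Damping (γ=0.8) dissipates energy; oscillations decay exponentially.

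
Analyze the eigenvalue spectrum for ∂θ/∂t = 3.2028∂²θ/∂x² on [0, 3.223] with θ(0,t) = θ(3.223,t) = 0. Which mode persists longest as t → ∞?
Eigenvalues: λₙ = 3.2028n²π²/3.223².
First three modes:
  n=1: λ₁ = 3.2028π²/3.223² ≈ 3.043
  n=2: λ₂ = 12.8112π²/3.223² ≈ 12.172 (4× faster decay)
  n=3: λ₃ = 28.8252π²/3.223² ≈ 27.387 (9× faster decay)
As t → ∞, higher modes decay exponentially faster. The n=1 mode dominates: θ ~ c₁ sin(πx/3.223) e^{-λ₁t}.
Decay rate: λ₁ = 3.2028π²/3.223² ≈ 3.043.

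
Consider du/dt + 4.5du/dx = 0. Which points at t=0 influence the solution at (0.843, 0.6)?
A single point: x = -1.857. The characteristic through (0.843, 0.6) is x - 4.5t = const, so x = 0.843 - 4.5·0.6 = -1.857.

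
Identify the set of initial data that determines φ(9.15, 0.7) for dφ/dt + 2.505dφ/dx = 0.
A single point: x = 7.3965. The characteristic through (9.15, 0.7) is x - 2.505t = const, so x = 9.15 - 2.505·0.7 = 7.3965.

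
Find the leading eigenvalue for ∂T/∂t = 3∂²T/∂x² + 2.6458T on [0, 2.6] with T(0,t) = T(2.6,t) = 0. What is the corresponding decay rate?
Eigenvalues: λₙ = 3n²π²/2.6² - 2.6458.
First three modes:
  n=1: λ₁ = 3π²/2.6² - 2.6458 ≈ 1.734
  n=2: λ₂ = 12π²/2.6² - 2.6458 ≈ 14.874
  n=3: λ₃ = 27π²/2.6² - 2.6458 ≈ 36.774
Since 3π²/2.6² ≈ 4.38 > 2.6458, all λₙ > 0.
The n=1 mode decays slowest → dominates as t → ∞.
Asymptotic: T ~ c₁ sin(πx/2.6) e^{-λ₁t} with decay rate λ₁ ≈ 1.734.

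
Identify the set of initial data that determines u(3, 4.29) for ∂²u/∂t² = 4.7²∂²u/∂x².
Domain of dependence: [-17.163, 23.163]. Signals travel at speed 4.7, so data within |x - 3| ≤ 4.7·4.29 = 20.163 can reach the point.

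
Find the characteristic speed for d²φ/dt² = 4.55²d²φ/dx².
Speed = 4.55. Information travels along characteristics x = x₀ ± 4.55t.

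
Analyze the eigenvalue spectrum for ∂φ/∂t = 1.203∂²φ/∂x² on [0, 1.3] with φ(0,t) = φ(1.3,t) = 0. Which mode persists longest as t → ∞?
Eigenvalues: λₙ = 1.203n²π²/1.3².
First three modes:
  n=1: λ₁ = 1.203π²/1.3² ≈ 7.026
  n=2: λ₂ = 4.812π²/1.3² ≈ 28.102 (4× faster decay)
  n=3: λ₃ = 10.827π²/1.3² ≈ 63.23 (9× faster decay)
As t → ∞, higher modes decay exponentially faster. The n=1 mode dominates: φ ~ c₁ sin(πx/1.3) e^{-λ₁t}.
Decay rate: λ₁ = 1.203π²/1.3² ≈ 7.026.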